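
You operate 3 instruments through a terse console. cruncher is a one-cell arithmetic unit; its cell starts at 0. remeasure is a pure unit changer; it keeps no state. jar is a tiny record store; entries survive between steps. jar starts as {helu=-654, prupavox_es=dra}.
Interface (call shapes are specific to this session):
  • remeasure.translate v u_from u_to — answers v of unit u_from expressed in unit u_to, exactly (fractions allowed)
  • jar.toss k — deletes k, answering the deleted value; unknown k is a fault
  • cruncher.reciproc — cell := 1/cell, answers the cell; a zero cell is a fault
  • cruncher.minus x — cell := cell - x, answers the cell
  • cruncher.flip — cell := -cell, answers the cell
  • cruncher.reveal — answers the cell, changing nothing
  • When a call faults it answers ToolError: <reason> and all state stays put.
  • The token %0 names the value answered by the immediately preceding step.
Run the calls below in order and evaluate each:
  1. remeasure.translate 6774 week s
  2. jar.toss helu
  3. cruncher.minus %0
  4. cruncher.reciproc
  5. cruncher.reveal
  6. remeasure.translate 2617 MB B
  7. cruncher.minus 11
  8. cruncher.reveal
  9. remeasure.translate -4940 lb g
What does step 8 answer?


Answer: -7193/654

Derivation:
CALL remeasure.translate[v→6774; u_from→week; u_to→s]
RET  4096915200
CALL jar.toss[k→helu]
RET  -654
CALL cruncher.minus[x→%0]
RET  654
CALL cruncher.reciproc[]
RET  1/654
CALL cruncher.reveal[]
RET  1/654
CALL remeasure.translate[v→2617; u_from→MB; u_to→B]
RET  2617000000
CALL cruncher.minus[x→11]
RET  -7193/654
CALL cruncher.reveal[]
RET  -7193/654
CALL remeasure.translate[v→-4940; u_from→lb; u_to→g]
RET  -11203731539/5000


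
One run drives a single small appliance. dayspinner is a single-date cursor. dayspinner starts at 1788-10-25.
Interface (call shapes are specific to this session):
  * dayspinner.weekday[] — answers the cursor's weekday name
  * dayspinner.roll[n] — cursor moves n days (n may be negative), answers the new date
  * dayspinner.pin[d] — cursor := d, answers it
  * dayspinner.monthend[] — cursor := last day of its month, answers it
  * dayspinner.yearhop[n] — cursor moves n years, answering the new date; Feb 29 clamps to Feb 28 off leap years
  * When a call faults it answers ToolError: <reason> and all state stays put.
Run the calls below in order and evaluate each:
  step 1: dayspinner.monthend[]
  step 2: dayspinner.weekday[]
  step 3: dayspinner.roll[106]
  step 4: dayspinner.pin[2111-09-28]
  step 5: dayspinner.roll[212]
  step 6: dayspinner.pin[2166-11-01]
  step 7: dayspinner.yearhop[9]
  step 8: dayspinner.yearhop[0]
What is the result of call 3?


~$ monthend
= 1788-10-31
~$ weekday
= Friday
~$ roll n=106
= 1789-02-14
~$ pin d=2111-09-28
= 2111-09-28
~$ roll n=212
= 2112-04-27
~$ pin d=2166-11-01
= 2166-11-01
~$ yearhop n=9
= 2175-11-01
~$ yearhop n=0
= 2175-11-01

Answer: 1789-02-14


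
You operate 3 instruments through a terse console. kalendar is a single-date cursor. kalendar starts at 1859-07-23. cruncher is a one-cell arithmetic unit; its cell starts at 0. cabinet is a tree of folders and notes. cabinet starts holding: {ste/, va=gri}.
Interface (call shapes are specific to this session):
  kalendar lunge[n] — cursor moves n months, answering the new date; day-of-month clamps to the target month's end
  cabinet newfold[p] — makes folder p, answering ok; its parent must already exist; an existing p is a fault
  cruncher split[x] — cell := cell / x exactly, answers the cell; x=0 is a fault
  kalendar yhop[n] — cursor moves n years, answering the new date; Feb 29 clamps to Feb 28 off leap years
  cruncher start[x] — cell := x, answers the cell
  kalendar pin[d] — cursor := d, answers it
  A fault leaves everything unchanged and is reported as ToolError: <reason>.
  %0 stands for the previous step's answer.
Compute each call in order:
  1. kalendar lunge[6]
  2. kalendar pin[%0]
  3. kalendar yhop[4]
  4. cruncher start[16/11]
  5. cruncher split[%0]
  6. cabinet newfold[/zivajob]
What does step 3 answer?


Act: kalendar lunge[6]
Obs: 1860-01-23
Act: kalendar pin[%0]
Obs: 1860-01-23
Act: kalendar yhop[4]
Obs: 1864-01-23
Act: cruncher start[16/11]
Obs: 16/11
Act: cruncher split[%0]
Obs: 1
Act: cabinet newfold[/zivajob]
Obs: ok

Answer: 1864-01-23


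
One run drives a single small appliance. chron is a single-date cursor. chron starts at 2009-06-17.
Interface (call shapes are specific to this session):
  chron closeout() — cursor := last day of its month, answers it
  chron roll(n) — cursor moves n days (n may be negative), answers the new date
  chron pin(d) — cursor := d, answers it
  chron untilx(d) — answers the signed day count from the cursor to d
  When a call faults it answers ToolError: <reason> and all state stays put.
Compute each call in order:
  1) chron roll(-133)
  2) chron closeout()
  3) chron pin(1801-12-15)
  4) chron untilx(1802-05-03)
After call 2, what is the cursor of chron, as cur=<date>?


Answer: cur=2009-02-28

Derivation:
Act: chron roll[n: -133]
Obs: 2009-02-04
Act: chron closeout[]
Obs: 2009-02-28
Act: chron pin[d: 1801-12-15]
Obs: 1801-12-15
Act: chron untilx[d: 1802-05-03]
Obs: 139


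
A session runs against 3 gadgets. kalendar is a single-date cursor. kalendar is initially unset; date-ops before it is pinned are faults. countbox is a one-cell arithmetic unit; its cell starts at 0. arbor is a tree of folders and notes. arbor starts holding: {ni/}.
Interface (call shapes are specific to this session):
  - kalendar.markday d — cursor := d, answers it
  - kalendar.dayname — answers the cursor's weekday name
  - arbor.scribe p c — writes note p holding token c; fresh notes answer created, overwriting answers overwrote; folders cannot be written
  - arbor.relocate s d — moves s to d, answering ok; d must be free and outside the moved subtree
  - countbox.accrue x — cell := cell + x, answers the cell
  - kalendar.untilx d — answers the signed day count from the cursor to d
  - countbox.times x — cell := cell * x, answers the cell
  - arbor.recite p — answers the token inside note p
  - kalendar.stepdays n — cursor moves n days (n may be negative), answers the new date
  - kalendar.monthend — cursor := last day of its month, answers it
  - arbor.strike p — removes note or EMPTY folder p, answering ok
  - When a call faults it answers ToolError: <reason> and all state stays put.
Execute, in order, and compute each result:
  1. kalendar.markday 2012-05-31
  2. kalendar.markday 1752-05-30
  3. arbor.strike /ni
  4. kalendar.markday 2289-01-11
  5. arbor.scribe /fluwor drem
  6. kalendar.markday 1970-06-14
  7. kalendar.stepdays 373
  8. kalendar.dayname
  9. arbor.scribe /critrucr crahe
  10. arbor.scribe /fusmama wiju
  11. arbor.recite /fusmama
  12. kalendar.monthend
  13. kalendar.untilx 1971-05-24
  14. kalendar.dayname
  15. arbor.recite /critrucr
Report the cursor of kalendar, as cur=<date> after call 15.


Step: kalendar.markday[d=2012-05-31]
Result: 2012-05-31
Step: kalendar.markday[d=1752-05-30]
Result: 1752-05-30
Step: arbor.strike[p=/ni]
Result: ok
Step: kalendar.markday[d=2289-01-11]
Result: 2289-01-11
Step: arbor.scribe[p=/fluwor; c=drem]
Result: created
Step: kalendar.markday[d=1970-06-14]
Result: 1970-06-14
Step: kalendar.stepdays[n=373]
Result: 1971-06-22
Step: kalendar.dayname[]
Result: Tuesday
Step: arbor.scribe[p=/critrucr; c=crahe]
Result: created
Step: arbor.scribe[p=/fusmama; c=wiju]
Result: created
Step: arbor.recite[p=/fusmama]
Result: wiju
Step: kalendar.monthend[]
Result: 1971-06-30
Step: kalendar.untilx[d=1971-05-24]
Result: -37
Step: kalendar.dayname[]
Result: Wednesday
Step: arbor.recite[p=/critrucr]
Result: crahe

Answer: cur=1971-06-30


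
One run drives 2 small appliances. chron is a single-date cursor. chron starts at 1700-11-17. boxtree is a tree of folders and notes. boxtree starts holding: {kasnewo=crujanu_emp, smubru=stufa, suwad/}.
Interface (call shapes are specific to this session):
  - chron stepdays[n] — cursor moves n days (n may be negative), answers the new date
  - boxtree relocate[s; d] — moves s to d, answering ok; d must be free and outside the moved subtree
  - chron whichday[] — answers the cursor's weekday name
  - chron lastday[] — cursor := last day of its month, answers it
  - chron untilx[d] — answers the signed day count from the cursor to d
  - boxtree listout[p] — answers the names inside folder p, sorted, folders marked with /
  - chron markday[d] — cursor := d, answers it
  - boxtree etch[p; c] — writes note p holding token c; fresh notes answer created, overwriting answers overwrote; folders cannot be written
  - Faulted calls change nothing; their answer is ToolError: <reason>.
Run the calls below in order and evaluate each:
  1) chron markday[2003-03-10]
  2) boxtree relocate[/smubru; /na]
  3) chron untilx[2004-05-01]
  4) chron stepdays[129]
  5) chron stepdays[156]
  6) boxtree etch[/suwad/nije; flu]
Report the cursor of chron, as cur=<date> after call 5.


Do: chron markday[d=2003-03-10]
See: 2003-03-10
Do: boxtree relocate[s=/smubru; d=/na]
See: ok
Do: chron untilx[d=2004-05-01]
See: 418
Do: chron stepdays[n=129]
See: 2003-07-17
Do: chron stepdays[n=156]
See: 2003-12-20
Do: boxtree etch[p=/suwad/nije; c=flu]
See: created

Answer: cur=2003-12-20


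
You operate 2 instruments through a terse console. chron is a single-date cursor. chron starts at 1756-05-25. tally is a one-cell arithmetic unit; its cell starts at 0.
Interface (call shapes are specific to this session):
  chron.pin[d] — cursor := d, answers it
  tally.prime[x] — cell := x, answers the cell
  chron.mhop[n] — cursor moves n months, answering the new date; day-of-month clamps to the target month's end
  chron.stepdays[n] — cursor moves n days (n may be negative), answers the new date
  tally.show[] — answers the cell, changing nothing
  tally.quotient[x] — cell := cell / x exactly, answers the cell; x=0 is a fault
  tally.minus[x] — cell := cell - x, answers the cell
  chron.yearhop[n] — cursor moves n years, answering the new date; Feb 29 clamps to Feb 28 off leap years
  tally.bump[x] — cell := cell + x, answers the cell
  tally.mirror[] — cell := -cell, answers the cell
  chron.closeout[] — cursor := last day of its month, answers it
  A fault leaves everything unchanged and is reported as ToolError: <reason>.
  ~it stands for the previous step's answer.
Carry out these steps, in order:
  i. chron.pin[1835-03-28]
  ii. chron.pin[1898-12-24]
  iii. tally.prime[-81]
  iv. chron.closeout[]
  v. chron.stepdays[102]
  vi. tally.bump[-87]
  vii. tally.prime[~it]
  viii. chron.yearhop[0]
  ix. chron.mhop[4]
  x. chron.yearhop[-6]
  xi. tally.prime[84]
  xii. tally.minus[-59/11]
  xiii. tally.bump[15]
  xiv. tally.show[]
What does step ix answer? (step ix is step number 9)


>>> chron.pin 1835-03-28
[out] 1835-03-28
>>> chron.pin 1898-12-24
[out] 1898-12-24
>>> tally.prime -81
[out] -81
>>> chron.closeout
[out] 1898-12-31
>>> chron.stepdays 102
[out] 1899-04-12
>>> tally.bump -87
[out] -168
>>> tally.prime ~it
[out] -168
>>> chron.yearhop 0
[out] 1899-04-12
>>> chron.mhop 4
[out] 1899-08-12
>>> chron.yearhop -6
[out] 1893-08-12
>>> tally.prime 84
[out] 84
>>> tally.minus -59/11
[out] 983/11
>>> tally.bump 15
[out] 1148/11
>>> tally.show
[out] 1148/11

Answer: 1899-08-12


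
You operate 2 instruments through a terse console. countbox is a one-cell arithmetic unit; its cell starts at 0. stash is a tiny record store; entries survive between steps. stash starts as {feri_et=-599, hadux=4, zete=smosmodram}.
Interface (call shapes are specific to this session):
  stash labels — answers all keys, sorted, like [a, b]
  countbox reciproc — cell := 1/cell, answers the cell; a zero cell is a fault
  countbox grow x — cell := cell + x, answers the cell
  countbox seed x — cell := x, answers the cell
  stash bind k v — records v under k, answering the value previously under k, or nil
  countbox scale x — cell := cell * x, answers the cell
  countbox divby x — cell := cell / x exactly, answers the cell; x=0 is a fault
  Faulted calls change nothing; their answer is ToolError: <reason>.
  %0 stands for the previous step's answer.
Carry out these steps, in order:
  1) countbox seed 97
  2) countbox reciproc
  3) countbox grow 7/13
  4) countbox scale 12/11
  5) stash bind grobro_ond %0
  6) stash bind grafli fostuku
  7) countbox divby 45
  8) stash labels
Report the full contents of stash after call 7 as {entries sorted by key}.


Answer: {feri_et=-599, grafli=fostuku, grobro_ond=8304/13871, hadux=4, zete=smosmodram}

Derivation:
-- 1. countbox seed(97) == 97
-- 2. countbox reciproc() == 1/97
-- 3. countbox grow(7/13) == 692/1261
-- 4. countbox scale(12/11) == 8304/13871
-- 5. stash bind(grobro_ond, %0) == nil
-- 6. stash bind(grafli, fostuku) == nil
-- 7. countbox divby(45) == 2768/208065
-- 8. stash labels() == [feri_et, grafli, grobro_ond, hadux, zete]


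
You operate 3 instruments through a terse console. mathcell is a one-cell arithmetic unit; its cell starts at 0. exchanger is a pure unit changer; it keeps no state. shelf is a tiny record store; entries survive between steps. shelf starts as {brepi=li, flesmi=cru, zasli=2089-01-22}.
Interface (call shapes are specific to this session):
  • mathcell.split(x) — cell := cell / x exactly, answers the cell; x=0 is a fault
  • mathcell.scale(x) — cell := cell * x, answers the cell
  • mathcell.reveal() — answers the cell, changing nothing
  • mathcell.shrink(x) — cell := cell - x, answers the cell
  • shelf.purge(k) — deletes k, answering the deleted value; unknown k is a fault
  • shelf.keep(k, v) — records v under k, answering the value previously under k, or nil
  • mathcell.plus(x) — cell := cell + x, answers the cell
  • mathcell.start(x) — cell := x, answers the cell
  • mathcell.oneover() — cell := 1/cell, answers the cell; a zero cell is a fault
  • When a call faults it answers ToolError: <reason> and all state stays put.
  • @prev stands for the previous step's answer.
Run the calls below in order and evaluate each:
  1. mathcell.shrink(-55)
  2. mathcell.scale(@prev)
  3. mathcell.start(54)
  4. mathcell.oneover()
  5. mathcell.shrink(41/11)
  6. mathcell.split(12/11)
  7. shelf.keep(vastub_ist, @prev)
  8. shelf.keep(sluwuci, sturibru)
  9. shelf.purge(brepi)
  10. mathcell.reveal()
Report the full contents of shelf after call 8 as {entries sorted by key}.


Answer: {brepi=li, flesmi=cru, sluwuci=sturibru, vastub_ist=-2203/648, zasli=2089-01-22}

Derivation:
! 1. mathcell.shrink(-55) ~> 55
! 2. mathcell.scale(@prev) ~> 3025
! 3. mathcell.start(54) ~> 54
! 4. mathcell.oneover() ~> 1/54
! 5. mathcell.shrink(41/11) ~> -2203/594
! 6. mathcell.split(12/11) ~> -2203/648
! 7. shelf.keep(vastub_ist, @prev) ~> nil
! 8. shelf.keep(sluwuci, sturibru) ~> nil
! 9. shelf.purge(brepi) ~> li
! 10. mathcell.reveal() ~> -2203/648


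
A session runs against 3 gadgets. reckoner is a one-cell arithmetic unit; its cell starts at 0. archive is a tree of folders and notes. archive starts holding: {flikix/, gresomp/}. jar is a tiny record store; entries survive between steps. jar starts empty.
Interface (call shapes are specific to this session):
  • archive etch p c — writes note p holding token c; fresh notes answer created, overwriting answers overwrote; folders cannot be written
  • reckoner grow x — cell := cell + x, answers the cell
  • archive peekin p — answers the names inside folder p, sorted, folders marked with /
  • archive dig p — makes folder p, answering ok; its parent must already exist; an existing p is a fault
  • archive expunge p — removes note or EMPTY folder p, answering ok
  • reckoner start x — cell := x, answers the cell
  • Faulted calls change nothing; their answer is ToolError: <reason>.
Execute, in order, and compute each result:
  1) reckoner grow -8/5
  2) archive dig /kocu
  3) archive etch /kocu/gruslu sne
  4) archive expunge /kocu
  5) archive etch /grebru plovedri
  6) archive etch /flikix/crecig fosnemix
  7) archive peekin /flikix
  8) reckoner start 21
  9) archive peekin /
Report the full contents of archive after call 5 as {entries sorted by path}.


> reckoner grow x: -8/5
= -8/5
> archive dig p: /kocu
= ok
> archive etch p: /kocu/gruslu c: sne
= created
> archive expunge p: /kocu
= ToolError: not empty
> archive etch p: /grebru c: plovedri
= created
> archive etch p: /flikix/crecig c: fosnemix
= created
> archive peekin p: /flikix
= [crecig]
> reckoner start x: 21
= 21
> archive peekin p: /
= [flikix/, grebru, gresomp/, kocu/]

Answer: {flikix/, grebru=plovedri, gresomp/, kocu/, kocu/gruslu=sne}


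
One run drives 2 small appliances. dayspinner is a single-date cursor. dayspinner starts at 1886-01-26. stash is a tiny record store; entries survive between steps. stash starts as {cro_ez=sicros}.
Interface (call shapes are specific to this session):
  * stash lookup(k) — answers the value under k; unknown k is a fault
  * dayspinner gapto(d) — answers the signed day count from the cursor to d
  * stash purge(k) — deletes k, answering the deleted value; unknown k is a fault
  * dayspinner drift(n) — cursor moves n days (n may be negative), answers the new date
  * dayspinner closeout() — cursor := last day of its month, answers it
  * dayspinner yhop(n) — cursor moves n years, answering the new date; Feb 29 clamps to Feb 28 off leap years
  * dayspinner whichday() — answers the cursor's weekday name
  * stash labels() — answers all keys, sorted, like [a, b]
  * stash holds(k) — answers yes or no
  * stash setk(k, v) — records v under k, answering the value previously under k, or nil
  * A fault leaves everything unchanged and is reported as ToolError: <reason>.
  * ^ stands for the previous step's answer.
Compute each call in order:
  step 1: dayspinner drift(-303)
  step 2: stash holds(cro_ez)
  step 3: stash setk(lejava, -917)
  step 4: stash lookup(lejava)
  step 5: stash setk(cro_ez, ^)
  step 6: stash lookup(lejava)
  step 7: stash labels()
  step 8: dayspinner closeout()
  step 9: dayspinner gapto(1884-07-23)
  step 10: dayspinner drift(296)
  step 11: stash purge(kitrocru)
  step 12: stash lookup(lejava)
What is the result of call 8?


I try dayspinner drift with n→-303, and see 1885-03-29.
I invoke stash holds with k→cro_ez, and get yes.
Invoking stash setk with k→lejava, v→-917, yielding nil.
I try stash lookup with k→lejava, and observe -917.
I call stash setk with k→cro_ez, v→^, and observe sicros.
Using stash lookup with k→lejava, — result: -917.
Calling stash labels, — result: [cro_ez, lejava].
Now I run dayspinner closeout(), yielding 1885-03-31.
I try dayspinner gapto with d→1884-07-23, and get -251.
I try dayspinner drift with n→296, — result: 1886-01-21.
I use stash purge with k→kitrocru, giving ToolError: no such key kitrocru.
Next I call stash lookup with k→lejava, and observe -917.

Answer: 1885-03-31


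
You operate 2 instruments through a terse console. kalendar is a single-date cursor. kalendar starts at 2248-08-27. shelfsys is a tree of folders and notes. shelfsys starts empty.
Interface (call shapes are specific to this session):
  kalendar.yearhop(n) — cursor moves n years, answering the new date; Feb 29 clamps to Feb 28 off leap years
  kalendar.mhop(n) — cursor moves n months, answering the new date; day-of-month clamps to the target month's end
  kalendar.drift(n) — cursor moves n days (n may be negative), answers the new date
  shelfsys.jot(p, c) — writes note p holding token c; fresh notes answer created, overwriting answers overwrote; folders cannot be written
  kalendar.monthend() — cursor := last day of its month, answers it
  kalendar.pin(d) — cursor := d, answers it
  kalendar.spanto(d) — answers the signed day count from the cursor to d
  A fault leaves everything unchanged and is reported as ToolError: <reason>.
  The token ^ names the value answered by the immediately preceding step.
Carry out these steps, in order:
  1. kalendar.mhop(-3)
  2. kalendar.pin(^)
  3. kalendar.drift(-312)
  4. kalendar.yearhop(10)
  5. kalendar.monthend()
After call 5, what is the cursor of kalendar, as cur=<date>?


-> kalendar.mhop(n: -3)
<- 2248-05-27
-> kalendar.pin(d: ^)
<- 2248-05-27
-> kalendar.drift(n: -312)
<- 2247-07-20
-> kalendar.yearhop(n: 10)
<- 2257-07-20
-> kalendar.monthend()
<- 2257-07-31

Answer: cur=2257-07-31


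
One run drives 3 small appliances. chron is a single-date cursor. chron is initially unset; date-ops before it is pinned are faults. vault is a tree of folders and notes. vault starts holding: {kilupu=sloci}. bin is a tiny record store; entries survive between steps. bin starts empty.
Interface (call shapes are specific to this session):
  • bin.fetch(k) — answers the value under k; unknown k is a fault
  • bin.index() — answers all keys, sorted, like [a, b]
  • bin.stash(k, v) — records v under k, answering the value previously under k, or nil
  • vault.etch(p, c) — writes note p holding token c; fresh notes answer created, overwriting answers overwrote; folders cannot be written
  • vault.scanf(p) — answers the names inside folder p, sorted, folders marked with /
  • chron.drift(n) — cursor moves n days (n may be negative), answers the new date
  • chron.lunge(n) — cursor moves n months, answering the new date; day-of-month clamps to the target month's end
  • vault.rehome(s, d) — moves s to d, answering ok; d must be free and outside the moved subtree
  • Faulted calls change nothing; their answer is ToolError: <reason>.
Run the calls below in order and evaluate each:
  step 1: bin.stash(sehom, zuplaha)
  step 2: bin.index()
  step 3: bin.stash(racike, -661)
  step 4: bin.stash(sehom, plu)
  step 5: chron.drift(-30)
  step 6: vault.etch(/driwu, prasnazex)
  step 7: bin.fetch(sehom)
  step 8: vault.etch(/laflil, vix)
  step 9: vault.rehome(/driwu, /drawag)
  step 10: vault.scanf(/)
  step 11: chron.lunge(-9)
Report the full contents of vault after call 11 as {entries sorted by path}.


·→ bin.stash(k→sehom, v→zuplaha)
·← nil
·→ bin.index()
·← [sehom]
·→ bin.stash(k→racike, v→-661)
·← nil
·→ bin.stash(k→sehom, v→plu)
·← zuplaha
·→ chron.drift(n→-30)
·← ToolError: no date set
·→ vault.etch(p→/driwu, c→prasnazex)
·← created
·→ bin.fetch(k→sehom)
·← plu
·→ vault.etch(p→/laflil, c→vix)
·← created
·→ vault.rehome(s→/driwu, d→/drawag)
·← ok
·→ vault.scanf(p→/)
·← [drawag, kilupu, laflil]
·→ chron.lunge(n→-9)
·← ToolError: no date set

Answer: {drawag=prasnazex, kilupu=sloci, laflil=vix}


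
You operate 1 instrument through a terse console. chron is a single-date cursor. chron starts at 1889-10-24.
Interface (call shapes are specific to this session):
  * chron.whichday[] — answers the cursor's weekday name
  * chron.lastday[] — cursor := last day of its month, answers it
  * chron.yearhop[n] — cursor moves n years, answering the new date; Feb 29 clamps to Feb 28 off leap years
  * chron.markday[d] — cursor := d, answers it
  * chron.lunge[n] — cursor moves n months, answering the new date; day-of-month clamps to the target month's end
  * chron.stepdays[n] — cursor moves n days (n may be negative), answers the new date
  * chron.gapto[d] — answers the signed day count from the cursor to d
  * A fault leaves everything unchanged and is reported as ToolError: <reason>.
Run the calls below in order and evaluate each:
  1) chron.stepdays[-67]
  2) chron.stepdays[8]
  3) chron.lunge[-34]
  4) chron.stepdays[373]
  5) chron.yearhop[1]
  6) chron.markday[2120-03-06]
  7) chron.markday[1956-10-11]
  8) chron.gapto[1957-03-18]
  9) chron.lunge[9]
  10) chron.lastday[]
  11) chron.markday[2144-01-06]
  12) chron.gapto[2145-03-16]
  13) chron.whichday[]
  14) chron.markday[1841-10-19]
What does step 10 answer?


Calling chron.stepdays passing n=-67: 1889-08-18.
Now I run chron.stepdays passing n=8: 1889-08-26.
Then chron.lunge passing n=-34, and observe 1886-10-26.
Next I call chron.stepdays passing n=373, giving 1887-11-03.
Then chron.yearhop passing n=1, and observe 1888-11-03.
Then chron.markday passing d=2120-03-06, → 2120-03-06.
I invoke chron.markday passing d=1956-10-11, → 1956-10-11.
Calling chron.gapto passing d=1957-03-18, which returns 158.
Then chron.lunge passing n=9: 1957-07-11.
Next I call chron.lastday, and observe 1957-07-31.
I try chron.markday passing d=2144-01-06, which returns 2144-01-06.
I run chron.gapto passing d=2145-03-16, yielding 435.
I try chron.whichday, which returns Monday.
Calling chron.markday passing d=1841-10-19, — result: 1841-10-19.

Answer: 1957-07-31


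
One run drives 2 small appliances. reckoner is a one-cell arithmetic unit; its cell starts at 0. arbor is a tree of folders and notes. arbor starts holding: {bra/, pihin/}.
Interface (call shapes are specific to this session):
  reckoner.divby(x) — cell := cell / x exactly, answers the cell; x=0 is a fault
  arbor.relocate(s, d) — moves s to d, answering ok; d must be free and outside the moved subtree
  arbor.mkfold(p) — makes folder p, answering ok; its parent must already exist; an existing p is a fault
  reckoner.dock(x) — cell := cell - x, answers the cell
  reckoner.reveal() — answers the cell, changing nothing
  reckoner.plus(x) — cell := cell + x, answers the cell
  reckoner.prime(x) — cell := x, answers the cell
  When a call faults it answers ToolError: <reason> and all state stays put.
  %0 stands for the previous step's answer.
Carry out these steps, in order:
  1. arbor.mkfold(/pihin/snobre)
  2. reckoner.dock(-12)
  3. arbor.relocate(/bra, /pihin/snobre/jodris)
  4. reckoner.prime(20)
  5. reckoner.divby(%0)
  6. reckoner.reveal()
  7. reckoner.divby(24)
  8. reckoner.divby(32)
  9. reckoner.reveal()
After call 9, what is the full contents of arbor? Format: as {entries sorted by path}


Answer: {pihin/, pihin/snobre/, pihin/snobre/jodris/}

Derivation:
Step: arbor.mkfold[p: /pihin/snobre]
Result: ok
Step: reckoner.dock[x: -12]
Result: 12
Step: arbor.relocate[s: /bra; d: /pihin/snobre/jodris]
Result: ok
Step: reckoner.prime[x: 20]
Result: 20
Step: reckoner.divby[x: %0]
Result: 1
Step: reckoner.reveal[]
Result: 1
Step: reckoner.divby[x: 24]
Result: 1/24
Step: reckoner.divby[x: 32]
Result: 1/768
Step: reckoner.reveal[]
Result: 1/768


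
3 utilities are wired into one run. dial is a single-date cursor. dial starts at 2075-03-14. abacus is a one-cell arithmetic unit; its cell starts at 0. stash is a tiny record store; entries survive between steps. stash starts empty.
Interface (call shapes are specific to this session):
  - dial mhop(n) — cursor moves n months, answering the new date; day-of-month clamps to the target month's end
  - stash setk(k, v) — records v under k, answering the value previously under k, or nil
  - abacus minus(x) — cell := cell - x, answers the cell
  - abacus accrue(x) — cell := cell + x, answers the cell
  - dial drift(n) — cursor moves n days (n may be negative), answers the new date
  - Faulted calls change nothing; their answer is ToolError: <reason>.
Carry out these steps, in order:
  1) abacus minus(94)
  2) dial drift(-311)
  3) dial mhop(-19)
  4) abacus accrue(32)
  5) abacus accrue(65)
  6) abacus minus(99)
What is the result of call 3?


Answer: 2072-10-07

Derivation:
→ abacus minus(x=94)
← -94
→ dial drift(n=-311)
← 2074-05-07
→ dial mhop(n=-19)
← 2072-10-07
→ abacus accrue(x=32)
← -62
→ abacus accrue(x=65)
← 3
→ abacus minus(x=99)
← -96


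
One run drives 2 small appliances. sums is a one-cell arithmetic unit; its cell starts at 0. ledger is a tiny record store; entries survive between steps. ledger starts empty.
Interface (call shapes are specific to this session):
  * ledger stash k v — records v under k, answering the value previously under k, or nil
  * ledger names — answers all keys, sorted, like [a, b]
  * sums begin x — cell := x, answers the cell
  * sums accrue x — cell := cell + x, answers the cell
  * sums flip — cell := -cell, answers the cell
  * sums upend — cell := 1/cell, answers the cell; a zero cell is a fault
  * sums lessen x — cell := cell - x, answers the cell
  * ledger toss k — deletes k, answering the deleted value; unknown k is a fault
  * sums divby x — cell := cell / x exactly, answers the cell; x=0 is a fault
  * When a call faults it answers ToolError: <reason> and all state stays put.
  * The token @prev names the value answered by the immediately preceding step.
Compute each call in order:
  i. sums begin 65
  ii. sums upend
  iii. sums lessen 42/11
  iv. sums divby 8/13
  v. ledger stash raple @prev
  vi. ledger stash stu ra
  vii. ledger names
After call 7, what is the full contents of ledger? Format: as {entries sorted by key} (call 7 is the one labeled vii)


==> sums begin(x→65)
<== 65
==> sums upend()
<== 1/65
==> sums lessen(x→42/11)
<== -2719/715
==> sums divby(x→8/13)
<== -2719/440
==> ledger stash(k→raple, v→@prev)
<== nil
==> ledger stash(k→stu, v→ra)
<== nil
==> ledger names()
<== [raple, stu]

Answer: {raple=-2719/440, stu=ra}


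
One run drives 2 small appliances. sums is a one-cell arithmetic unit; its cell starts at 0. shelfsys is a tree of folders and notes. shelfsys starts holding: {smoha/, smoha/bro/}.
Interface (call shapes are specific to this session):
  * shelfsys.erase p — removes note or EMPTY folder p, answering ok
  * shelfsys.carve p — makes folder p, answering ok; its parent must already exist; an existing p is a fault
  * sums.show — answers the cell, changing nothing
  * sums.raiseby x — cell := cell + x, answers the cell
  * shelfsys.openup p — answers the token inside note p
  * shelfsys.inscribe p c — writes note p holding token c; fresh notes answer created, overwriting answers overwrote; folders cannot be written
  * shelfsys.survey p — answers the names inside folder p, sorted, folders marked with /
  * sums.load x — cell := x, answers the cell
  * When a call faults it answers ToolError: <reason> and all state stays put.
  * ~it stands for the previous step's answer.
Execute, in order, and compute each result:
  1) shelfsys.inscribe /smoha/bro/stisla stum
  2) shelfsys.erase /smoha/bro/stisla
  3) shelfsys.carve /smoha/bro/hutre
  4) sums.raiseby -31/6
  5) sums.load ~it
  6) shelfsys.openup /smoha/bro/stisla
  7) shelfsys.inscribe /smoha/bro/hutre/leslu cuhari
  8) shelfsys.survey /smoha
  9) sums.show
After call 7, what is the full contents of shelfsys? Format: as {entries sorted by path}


Next I call shelfsys.inscribe(p: /smoha/bro/stisla, c: stum), which returns created.
Invoking shelfsys.erase(p: /smoha/bro/stisla), — result: ok.
I call shelfsys.carve(p: /smoha/bro/hutre), → ok.
I invoke sums.raiseby(x: -31/6), → -31/6.
Calling sums.load(x: ~it), yielding -31/6.
Invoking shelfsys.openup(p: /smoha/bro/stisla), — result: ToolError: not found.
I use shelfsys.inscribe(p: /smoha/bro/hutre/leslu, c: cuhari), and get created.
Then shelfsys.survey(p: /smoha), — result: [bro/].
Now I run sums.show(), which returns -31/6.

Answer: {smoha/, smoha/bro/, smoha/bro/hutre/, smoha/bro/hutre/leslu=cuhari}


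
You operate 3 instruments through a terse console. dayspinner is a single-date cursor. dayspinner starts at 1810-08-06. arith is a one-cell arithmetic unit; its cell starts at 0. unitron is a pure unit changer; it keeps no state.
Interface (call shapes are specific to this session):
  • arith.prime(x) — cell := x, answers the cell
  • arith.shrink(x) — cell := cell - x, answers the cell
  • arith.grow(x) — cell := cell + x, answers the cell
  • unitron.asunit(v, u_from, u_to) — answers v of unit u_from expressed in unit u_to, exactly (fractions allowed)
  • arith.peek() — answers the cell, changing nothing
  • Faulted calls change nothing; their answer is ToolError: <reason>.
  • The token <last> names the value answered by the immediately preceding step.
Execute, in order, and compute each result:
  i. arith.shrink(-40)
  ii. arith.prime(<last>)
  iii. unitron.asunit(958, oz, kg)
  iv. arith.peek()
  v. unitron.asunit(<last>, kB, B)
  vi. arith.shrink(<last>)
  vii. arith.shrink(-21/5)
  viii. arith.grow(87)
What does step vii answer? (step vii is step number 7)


>>> arith.shrink x→-40
= 40
>>> arith.prime x→<last>
= 40
>>> unitron.asunit v→958 u_from→oz u_to→kg
= 21727074523/800000000
>>> arith.peek
= 40
>>> unitron.asunit v→<last> u_from→kB u_to→B
= 40000
>>> arith.shrink x→<last>
= -39960
>>> arith.shrink x→-21/5
= -199779/5
>>> arith.grow x→87
= -199344/5

Answer: -199779/5


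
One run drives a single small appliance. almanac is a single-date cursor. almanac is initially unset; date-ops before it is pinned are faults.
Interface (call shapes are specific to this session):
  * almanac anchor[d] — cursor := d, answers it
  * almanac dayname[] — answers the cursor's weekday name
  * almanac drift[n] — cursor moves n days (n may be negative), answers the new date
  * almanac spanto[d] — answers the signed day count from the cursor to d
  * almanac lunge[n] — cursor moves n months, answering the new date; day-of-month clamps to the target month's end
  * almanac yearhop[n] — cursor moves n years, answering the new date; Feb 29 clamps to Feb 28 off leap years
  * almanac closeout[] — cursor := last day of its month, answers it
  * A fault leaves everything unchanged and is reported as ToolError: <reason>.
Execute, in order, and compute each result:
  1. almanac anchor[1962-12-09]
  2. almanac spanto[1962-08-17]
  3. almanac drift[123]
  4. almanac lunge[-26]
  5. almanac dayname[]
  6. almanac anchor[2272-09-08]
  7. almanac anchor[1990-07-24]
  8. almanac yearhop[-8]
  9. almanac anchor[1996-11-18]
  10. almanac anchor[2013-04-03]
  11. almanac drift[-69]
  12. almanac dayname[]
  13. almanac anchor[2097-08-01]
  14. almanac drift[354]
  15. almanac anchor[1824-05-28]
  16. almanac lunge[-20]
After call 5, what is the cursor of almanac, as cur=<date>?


>> almanac anchor(1962-12-09)
<< 1962-12-09
>> almanac spanto(1962-08-17)
<< -114
>> almanac drift(123)
<< 1963-04-11
>> almanac lunge(-26)
<< 1961-02-11
>> almanac dayname()
<< Saturday
>> almanac anchor(2272-09-08)
<< 2272-09-08
>> almanac anchor(1990-07-24)
<< 1990-07-24
>> almanac yearhop(-8)
<< 1982-07-24
>> almanac anchor(1996-11-18)
<< 1996-11-18
>> almanac anchor(2013-04-03)
<< 2013-04-03
>> almanac drift(-69)
<< 2013-01-24
>> almanac dayname()
<< Thursday
>> almanac anchor(2097-08-01)
<< 2097-08-01
>> almanac drift(354)
<< 2098-07-21
>> almanac anchor(1824-05-28)
<< 1824-05-28
>> almanac lunge(-20)
<< 1822-09-28

Answer: cur=1961-02-11


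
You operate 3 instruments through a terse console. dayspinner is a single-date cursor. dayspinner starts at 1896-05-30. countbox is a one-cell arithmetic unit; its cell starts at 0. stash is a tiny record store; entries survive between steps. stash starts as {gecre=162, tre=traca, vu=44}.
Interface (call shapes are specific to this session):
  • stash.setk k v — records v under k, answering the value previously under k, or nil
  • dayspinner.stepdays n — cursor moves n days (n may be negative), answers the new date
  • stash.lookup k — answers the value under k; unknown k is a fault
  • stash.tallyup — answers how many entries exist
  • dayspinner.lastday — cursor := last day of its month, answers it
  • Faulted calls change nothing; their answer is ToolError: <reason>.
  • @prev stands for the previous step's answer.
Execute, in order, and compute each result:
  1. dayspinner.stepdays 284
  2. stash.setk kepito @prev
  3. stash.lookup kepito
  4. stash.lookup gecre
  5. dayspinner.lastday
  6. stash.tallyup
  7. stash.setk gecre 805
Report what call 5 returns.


Answer: 1897-03-31

Derivation:
> dayspinner.stepdays n=284
  1897-03-10
> stash.setk k=kepito v=@prev
  nil
> stash.lookup k=kepito
  1897-03-10
> stash.lookup k=gecre
  162
> dayspinner.lastday
  1897-03-31
> stash.tallyup
  4
> stash.setk k=gecre v=805
  162


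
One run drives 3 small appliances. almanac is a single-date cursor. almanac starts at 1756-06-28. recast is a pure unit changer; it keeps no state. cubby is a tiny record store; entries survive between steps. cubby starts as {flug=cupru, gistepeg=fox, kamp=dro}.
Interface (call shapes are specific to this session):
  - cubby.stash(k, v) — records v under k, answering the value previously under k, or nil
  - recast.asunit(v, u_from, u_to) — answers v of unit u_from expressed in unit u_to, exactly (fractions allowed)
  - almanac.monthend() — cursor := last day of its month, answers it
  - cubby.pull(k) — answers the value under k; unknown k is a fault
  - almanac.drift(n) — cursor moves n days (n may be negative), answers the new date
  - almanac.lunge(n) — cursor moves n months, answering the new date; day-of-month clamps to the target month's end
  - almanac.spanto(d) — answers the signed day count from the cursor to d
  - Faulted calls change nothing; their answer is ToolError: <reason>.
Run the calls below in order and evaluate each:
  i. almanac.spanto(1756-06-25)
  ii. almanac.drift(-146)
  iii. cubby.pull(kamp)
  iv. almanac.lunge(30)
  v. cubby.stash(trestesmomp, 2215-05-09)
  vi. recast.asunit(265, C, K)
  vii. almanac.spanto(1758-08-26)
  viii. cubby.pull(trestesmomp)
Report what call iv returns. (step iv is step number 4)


Act: almanac.spanto[d=1756-06-25]
Obs: -3
Act: almanac.drift[n=-146]
Obs: 1756-02-03
Act: cubby.pull[k=kamp]
Obs: dro
Act: almanac.lunge[n=30]
Obs: 1758-08-03
Act: cubby.stash[k=trestesmomp; v=2215-05-09]
Obs: nil
Act: recast.asunit[v=265; u_from=C; u_to=K]
Obs: 10763/20
Act: almanac.spanto[d=1758-08-26]
Obs: 23
Act: cubby.pull[k=trestesmomp]
Obs: 2215-05-09

Answer: 1758-08-03


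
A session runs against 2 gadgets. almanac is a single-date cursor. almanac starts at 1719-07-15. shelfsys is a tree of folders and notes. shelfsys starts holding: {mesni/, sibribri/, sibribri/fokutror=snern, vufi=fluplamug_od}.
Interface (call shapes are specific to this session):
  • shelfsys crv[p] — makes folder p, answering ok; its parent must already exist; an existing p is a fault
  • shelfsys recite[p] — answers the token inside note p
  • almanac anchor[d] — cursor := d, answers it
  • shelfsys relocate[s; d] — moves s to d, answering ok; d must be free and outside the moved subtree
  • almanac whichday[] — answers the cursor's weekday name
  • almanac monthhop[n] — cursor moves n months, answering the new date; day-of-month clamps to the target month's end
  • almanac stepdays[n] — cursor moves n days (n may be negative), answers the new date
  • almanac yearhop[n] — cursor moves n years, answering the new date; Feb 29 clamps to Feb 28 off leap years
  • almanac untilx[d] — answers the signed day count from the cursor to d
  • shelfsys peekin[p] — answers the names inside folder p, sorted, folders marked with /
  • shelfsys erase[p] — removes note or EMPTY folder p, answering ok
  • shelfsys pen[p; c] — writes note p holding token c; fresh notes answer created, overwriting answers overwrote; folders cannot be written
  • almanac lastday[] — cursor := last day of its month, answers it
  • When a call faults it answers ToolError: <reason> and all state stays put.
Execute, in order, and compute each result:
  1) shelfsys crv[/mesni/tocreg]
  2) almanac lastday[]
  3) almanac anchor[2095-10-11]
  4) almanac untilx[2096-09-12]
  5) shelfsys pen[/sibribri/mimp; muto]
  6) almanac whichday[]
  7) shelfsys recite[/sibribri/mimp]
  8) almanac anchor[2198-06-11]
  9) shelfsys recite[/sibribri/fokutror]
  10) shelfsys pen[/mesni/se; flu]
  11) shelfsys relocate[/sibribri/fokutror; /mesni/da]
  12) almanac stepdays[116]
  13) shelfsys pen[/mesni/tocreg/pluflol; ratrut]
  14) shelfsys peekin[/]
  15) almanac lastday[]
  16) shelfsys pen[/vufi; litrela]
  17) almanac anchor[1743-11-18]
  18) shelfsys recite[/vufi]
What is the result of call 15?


~$ shelfsys crv p: /mesni/tocreg
  ok
~$ almanac lastday
  1719-07-31
~$ almanac anchor d: 2095-10-11
  2095-10-11
~$ almanac untilx d: 2096-09-12
  337
~$ shelfsys pen p: /sibribri/mimp c: muto
  created
~$ almanac whichday
  Tuesday
~$ shelfsys recite p: /sibribri/mimp
  muto
~$ almanac anchor d: 2198-06-11
  2198-06-11
~$ shelfsys recite p: /sibribri/fokutror
  snern
~$ shelfsys pen p: /mesni/se c: flu
  created
~$ shelfsys relocate s: /sibribri/fokutror d: /mesni/da
  ok
~$ almanac stepdays n: 116
  2198-10-05
~$ shelfsys pen p: /mesni/tocreg/pluflol c: ratrut
  created
~$ shelfsys peekin p: /
  [mesni/, sibribri/, vufi]
~$ almanac lastday
  2198-10-31
~$ shelfsys pen p: /vufi c: litrela
  overwrote
~$ almanac anchor d: 1743-11-18
  1743-11-18
~$ shelfsys recite p: /vufi
  litrela

Answer: 2198-10-31
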